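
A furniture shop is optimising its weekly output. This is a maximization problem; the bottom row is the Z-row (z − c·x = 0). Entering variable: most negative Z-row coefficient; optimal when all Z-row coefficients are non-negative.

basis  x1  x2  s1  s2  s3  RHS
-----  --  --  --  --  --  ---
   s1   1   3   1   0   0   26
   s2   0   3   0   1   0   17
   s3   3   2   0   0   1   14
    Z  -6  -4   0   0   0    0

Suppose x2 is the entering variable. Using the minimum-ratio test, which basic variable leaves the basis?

s2

Column x2 entries and ratios — s1: 26/3 = 26/3; s2: 17/3 = 17/3; s3: 14/2 = 7.
Smallest ratio is 17/3 in the row of s2, so s2 leaves.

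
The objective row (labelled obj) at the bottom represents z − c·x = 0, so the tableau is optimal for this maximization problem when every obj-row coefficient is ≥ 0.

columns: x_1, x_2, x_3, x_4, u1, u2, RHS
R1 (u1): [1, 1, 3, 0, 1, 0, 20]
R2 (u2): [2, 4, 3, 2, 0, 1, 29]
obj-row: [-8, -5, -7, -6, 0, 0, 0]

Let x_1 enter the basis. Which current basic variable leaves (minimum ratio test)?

u2

Column x_1 entries and ratios — u1: 20/1 = 20; u2: 29/2 = 29/2.
Smallest ratio is 29/2 in the row of u2, so u2 leaves.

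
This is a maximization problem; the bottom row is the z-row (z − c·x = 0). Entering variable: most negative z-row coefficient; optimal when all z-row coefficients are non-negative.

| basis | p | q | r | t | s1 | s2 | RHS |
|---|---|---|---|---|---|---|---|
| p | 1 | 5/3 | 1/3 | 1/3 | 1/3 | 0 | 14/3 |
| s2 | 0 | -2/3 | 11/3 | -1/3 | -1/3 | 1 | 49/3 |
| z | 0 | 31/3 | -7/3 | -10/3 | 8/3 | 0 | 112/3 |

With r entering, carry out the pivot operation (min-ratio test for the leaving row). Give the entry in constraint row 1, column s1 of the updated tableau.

Ratio test on column r — row 1: (14/3)/(1/3) = 14; row 2: (49/3)/(11/3) = 49/11. Minimum is 49/11 at row 2 (s2 leaves); pivot element 11/3.
Divide row 2 by 11/3; eliminate column r from the other rows.
Row 1 update in column s1: 1/3 − (1/3)·(-1/11) = 4/11.

4/11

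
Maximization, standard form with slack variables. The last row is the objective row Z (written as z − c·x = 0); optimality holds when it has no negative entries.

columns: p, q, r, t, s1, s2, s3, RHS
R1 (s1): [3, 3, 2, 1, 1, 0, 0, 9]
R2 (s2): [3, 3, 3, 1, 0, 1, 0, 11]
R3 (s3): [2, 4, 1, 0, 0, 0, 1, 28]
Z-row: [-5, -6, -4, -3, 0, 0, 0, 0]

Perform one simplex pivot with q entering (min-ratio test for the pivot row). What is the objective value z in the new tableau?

Ratio test on column q — row 1: 9/3 = 3; row 2: 11/3 = 11/3; row 3: 28/4 = 7. Minimum is 3 at row 1 (s1 leaves); pivot element 3.
Pivot on row 1; the Z-row RHS becomes 0 − (-6)·3 = 18.

18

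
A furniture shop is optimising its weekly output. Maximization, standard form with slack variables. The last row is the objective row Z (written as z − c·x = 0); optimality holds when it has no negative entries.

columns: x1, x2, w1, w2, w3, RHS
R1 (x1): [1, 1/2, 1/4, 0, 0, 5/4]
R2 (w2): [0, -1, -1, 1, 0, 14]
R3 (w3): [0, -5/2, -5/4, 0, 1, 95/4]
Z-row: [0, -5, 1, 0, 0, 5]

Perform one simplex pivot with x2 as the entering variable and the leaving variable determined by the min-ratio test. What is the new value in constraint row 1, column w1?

1/2

Ratio test on column x2 — row 1: (5/4)/(1/2) = 5/2; row 2: entry -1 ≤ 0; row 3: entry -5/2 ≤ 0. Minimum is 5/2 at row 1 (x1 leaves); pivot element 1/2.
Divide row 1 by 1/2; eliminate column x2 from the other rows.
In the new row 1, the w1 entry is the old entry divided by the pivot: (1/4)/(1/2) = 1/2.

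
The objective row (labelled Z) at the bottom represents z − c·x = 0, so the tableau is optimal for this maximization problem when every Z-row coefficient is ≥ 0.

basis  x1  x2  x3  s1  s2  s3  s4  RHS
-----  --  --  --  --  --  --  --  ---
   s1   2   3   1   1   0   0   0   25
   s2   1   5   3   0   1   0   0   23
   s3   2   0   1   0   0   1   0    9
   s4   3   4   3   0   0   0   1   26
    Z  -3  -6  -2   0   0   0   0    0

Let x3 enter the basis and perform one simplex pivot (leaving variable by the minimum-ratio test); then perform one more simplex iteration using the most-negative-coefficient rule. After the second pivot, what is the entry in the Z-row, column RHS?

Ratio test on column x3 — row 1: 25/1 = 25; row 2: 23/3 = 23/3; row 3: 9/1 = 9; row 4: 26/3 = 26/3. Minimum is 23/3 at row 2 (s2 leaves); pivot element 3.
Divide row 2 by 3; eliminate column x3 from the other rows.
Second iteration: most negative Z-row entry is -8/3 in column x2, so x2 enters.
Ratio test on column x2 — row 1: (52/3)/(4/3) = 13; row 2: (23/3)/(5/3) = 23/5; row 3: entry -5/3 ≤ 0; row 4: entry -1 ≤ 0. Minimum is 23/5 at row 2 (x3 leaves); pivot element 5/3.
Divide row 2 by 5/3; eliminate column x2 from the other rows.
After both pivots, the entry at the Z-row, column RHS is 138/5.

138/5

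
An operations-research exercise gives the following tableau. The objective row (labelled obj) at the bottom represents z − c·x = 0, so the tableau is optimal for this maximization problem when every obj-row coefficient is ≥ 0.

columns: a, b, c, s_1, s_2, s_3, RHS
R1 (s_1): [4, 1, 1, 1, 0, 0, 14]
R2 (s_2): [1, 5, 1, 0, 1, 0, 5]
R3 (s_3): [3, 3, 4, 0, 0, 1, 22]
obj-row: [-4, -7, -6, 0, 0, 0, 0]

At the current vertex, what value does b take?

b is not in the basis, so in the current basic feasible solution b = 0.

0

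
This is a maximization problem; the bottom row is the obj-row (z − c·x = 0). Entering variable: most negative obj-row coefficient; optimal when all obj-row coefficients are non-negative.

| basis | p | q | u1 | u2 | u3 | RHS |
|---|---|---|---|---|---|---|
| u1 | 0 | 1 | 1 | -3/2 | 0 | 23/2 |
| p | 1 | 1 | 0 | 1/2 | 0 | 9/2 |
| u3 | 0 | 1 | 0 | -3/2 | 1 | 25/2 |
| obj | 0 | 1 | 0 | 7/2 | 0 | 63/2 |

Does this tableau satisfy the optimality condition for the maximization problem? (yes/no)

Every obj-row coefficient is ≥ 0, so the tableau is optimal.

yes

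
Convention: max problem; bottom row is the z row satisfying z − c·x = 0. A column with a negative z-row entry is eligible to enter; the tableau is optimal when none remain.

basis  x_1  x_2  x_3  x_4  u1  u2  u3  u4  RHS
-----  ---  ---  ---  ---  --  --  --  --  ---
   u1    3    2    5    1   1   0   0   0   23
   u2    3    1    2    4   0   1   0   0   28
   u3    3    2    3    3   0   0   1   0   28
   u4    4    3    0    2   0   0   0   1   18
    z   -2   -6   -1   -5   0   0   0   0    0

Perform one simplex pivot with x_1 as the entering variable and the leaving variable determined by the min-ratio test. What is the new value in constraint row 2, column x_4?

Ratio test on column x_1 — row 1: 23/3 = 23/3; row 2: 28/3 = 28/3; row 3: 28/3 = 28/3; row 4: 18/4 = 9/2. Minimum is 9/2 at row 4 (u4 leaves); pivot element 4.
Divide row 4 by 4; eliminate column x_1 from the other rows.
Row 2 update in column x_4: 4 − 3·(1/2) = 5/2.

5/2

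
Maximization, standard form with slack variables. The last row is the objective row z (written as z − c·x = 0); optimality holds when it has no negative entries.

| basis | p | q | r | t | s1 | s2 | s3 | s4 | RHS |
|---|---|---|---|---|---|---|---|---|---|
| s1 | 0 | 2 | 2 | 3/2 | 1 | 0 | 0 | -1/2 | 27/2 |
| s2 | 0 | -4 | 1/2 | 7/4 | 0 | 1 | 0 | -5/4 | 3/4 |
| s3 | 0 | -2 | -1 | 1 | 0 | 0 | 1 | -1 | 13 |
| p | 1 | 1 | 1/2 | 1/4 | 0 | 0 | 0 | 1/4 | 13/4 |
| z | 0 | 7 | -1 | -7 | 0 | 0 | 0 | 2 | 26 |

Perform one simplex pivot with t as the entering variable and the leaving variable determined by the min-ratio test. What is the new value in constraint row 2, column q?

-16/7

Ratio test on column t — row 1: (27/2)/(3/2) = 9; row 2: (3/4)/(7/4) = 3/7; row 3: 13/1 = 13; row 4: (13/4)/(1/4) = 13. Minimum is 3/7 at row 2 (s2 leaves); pivot element 7/4.
Divide row 2 by 7/4; eliminate column t from the other rows.
In the new row 2, the q entry is the old entry divided by the pivot: (-4)/(7/4) = -16/7.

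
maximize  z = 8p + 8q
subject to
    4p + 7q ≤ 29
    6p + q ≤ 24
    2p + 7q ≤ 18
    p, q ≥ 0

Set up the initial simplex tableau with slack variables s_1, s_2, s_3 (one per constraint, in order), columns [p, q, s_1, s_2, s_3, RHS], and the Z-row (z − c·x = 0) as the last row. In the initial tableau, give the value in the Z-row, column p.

The Z-row carries the negated objective coefficients: the p entry is -8.

-8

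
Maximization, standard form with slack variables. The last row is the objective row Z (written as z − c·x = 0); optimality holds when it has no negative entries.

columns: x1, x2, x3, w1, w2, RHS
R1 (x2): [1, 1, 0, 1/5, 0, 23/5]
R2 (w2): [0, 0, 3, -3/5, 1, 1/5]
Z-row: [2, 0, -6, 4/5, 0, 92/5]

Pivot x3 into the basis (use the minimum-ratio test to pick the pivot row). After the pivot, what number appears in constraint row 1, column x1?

1

Ratio test on column x3 — row 1: entry 0 ≤ 0; row 2: (1/5)/3 = 1/15. Minimum is 1/15 at row 2 (w2 leaves); pivot element 3.
Divide row 2 by 3; eliminate column x3 from the other rows.
Row 1 update in column x1: 1 − 0·0 = 1.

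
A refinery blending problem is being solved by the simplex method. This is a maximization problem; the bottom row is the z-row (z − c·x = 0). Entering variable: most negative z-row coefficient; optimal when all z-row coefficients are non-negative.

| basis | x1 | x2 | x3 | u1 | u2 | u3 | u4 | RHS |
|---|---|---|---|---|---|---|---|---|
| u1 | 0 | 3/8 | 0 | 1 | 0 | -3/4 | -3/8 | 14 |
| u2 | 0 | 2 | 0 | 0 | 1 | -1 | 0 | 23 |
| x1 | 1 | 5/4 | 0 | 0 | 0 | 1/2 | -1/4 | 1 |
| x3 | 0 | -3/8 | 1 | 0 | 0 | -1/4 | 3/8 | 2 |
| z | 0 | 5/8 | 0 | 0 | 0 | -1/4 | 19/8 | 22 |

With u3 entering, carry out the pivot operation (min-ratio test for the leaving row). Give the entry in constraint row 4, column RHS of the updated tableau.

Ratio test on column u3 — row 1: entry -3/4 ≤ 0; row 2: entry -1 ≤ 0; row 3: 1/(1/2) = 2; row 4: entry -1/4 ≤ 0. Minimum is 2 at row 3 (x1 leaves); pivot element 1/2.
Divide row 3 by 1/2; eliminate column u3 from the other rows.
Row 4 update in column RHS: 2 − (-1/4)·2 = 5/2.

5/2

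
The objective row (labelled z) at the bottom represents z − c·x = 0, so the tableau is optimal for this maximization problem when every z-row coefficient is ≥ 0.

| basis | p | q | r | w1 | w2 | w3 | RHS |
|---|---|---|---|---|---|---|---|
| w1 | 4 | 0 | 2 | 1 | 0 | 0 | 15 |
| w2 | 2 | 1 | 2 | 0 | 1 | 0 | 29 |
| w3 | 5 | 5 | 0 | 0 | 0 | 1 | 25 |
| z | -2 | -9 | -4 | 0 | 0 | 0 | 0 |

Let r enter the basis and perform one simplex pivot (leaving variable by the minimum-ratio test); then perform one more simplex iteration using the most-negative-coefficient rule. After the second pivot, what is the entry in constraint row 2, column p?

Ratio test on column r — row 1: 15/2 = 15/2; row 2: 29/2 = 29/2; row 3: entry 0 ≤ 0. Minimum is 15/2 at row 1 (w1 leaves); pivot element 2.
Divide row 1 by 2; eliminate column r from the other rows.
Second iteration: most negative z-row entry is -9 in column q, so q enters.
Ratio test on column q — row 1: entry 0 ≤ 0; row 2: 14/1 = 14; row 3: 25/5 = 5. Minimum is 5 at row 3 (w3 leaves); pivot element 5.
Divide row 3 by 5; eliminate column q from the other rows.
After both pivots, the entry at constraint row 2, column p is -3.

-3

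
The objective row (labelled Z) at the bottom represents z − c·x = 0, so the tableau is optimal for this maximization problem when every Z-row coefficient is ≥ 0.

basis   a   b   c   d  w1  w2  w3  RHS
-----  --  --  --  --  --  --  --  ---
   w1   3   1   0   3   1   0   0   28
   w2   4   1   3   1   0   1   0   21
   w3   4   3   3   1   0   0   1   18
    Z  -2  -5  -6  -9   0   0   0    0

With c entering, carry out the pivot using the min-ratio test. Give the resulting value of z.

Ratio test on column c — row 1: entry 0 ≤ 0; row 2: 21/3 = 7; row 3: 18/3 = 6. Minimum is 6 at row 3 (w3 leaves); pivot element 3.
Pivot on row 3; the Z-row RHS becomes 0 − (-6)·6 = 36.

36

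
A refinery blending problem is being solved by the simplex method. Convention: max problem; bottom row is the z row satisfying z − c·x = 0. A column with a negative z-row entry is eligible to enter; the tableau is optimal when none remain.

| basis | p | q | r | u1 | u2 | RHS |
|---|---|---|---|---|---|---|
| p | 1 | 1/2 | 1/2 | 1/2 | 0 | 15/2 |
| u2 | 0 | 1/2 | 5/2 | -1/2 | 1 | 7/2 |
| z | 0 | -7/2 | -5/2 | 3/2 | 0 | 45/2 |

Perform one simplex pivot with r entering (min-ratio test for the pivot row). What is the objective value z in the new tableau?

Ratio test on column r — row 1: (15/2)/(1/2) = 15; row 2: (7/2)/(5/2) = 7/5. Minimum is 7/5 at row 2 (u2 leaves); pivot element 5/2.
Pivot on row 2; the z-row RHS becomes 45/2 − (-5/2)·(7/5) = 26.

26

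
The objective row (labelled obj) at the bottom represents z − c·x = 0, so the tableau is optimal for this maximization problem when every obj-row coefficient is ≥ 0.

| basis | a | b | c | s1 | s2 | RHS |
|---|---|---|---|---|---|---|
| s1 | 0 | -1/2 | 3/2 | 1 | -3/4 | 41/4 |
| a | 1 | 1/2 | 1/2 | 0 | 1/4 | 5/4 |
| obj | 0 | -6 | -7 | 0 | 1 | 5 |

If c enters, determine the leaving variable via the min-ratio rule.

Column c entries and ratios — s1: (41/4)/(3/2) = 41/6; a: (5/4)/(1/2) = 5/2.
Smallest ratio is 5/2 in the row of a, so a leaves.

a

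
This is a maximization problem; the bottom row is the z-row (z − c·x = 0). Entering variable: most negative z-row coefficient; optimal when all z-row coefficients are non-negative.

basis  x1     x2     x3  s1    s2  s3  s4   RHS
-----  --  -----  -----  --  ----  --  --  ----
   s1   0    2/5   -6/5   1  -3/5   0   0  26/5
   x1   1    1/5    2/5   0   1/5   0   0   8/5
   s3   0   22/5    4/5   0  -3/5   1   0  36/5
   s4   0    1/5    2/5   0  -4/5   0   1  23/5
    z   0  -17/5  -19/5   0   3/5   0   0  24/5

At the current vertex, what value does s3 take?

s3 is basic (row 3); its value is the RHS of that row, 36/5.

36/5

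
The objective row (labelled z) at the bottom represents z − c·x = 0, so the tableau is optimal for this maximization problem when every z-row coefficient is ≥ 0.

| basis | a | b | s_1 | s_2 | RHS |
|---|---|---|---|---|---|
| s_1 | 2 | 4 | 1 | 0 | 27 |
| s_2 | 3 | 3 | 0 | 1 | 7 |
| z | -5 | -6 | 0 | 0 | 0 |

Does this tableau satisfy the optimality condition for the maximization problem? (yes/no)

The z-row has a negative entry -6 in column b, so it is not optimal.

no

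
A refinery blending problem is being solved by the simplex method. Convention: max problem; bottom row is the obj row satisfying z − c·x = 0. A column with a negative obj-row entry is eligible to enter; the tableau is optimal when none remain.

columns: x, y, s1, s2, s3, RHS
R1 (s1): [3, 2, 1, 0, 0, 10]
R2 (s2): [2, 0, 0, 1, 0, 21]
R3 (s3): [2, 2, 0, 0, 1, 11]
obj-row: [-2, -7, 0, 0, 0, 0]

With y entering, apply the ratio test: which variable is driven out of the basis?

s1

Column y entries and ratios — s1: 10/2 = 5; s2: 0 ≤ 0, skip; s3: 11/2 = 11/2.
Smallest ratio is 5 in the row of s1, so s1 leaves.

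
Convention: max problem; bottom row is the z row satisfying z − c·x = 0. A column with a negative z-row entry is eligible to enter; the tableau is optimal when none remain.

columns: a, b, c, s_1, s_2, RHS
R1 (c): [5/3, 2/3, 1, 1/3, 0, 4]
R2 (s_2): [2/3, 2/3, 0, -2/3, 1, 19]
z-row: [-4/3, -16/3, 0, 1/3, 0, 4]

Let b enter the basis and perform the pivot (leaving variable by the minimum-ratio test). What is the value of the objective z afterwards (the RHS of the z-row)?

Ratio test on column b — row 1: 4/(2/3) = 6; row 2: 19/(2/3) = 57/2. Minimum is 6 at row 1 (c leaves); pivot element 2/3.
Pivot on row 1; the z-row RHS becomes 4 − (-16/3)·6 = 36.

36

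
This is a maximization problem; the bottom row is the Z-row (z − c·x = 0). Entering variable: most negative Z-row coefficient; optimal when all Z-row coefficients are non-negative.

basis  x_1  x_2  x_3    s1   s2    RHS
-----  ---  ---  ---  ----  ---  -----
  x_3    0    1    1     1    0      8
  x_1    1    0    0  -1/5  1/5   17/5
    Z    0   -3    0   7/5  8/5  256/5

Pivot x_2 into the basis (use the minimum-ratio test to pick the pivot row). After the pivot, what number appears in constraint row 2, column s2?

1/5

Ratio test on column x_2 — row 1: 8/1 = 8; row 2: entry 0 ≤ 0. Minimum is 8 at row 1 (x_3 leaves); pivot element 1.
Divide row 1 by 1; eliminate column x_2 from the other rows.
Row 2 update in column s2: 1/5 − 0·0 = 1/5.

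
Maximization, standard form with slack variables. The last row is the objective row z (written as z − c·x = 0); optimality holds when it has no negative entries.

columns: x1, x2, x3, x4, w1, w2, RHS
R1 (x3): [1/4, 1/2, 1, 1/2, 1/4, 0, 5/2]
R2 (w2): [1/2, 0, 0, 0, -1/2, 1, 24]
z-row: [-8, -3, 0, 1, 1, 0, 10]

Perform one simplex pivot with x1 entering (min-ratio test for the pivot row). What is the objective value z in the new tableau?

Ratio test on column x1 — row 1: (5/2)/(1/4) = 10; row 2: 24/(1/2) = 48. Minimum is 10 at row 1 (x3 leaves); pivot element 1/4.
Pivot on row 1; the z-row RHS becomes 10 − (-8)·10 = 90.

90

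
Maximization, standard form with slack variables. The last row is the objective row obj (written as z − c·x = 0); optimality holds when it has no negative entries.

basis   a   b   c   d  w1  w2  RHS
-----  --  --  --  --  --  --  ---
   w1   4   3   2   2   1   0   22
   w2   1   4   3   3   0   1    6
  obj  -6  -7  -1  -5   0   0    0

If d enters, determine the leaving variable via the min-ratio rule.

Column d entries and ratios — w1: 22/2 = 11; w2: 6/3 = 2.
Smallest ratio is 2 in the row of w2, so w2 leaves.

w2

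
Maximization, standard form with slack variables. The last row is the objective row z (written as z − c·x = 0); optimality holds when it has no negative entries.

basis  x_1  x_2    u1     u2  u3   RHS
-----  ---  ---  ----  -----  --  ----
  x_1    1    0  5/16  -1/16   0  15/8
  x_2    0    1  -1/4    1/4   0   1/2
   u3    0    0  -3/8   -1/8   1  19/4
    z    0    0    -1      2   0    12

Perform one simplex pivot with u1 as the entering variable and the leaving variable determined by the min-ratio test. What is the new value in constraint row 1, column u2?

Ratio test on column u1 — row 1: (15/8)/(5/16) = 6; row 2: entry -1/4 ≤ 0; row 3: entry -3/8 ≤ 0. Minimum is 6 at row 1 (x_1 leaves); pivot element 5/16.
Divide row 1 by 5/16; eliminate column u1 from the other rows.
In the new row 1, the u2 entry is the old entry divided by the pivot: (-1/16)/(5/16) = -1/5.

-1/5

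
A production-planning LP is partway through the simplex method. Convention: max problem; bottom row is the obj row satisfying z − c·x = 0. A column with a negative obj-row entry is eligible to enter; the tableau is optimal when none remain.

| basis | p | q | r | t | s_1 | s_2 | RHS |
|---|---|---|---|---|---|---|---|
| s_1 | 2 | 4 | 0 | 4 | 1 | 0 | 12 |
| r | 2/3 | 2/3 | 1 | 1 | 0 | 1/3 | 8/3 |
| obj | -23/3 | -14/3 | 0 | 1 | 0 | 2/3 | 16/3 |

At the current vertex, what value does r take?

r is basic (row 2); its value is the RHS of that row, 8/3.

8/3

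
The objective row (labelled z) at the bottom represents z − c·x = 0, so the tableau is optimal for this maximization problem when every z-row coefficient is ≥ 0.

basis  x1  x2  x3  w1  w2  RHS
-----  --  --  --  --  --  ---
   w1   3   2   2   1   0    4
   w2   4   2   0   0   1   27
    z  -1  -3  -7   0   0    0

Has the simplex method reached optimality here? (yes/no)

no

The z-row has a negative entry -7 in column x3, so it is not optimal.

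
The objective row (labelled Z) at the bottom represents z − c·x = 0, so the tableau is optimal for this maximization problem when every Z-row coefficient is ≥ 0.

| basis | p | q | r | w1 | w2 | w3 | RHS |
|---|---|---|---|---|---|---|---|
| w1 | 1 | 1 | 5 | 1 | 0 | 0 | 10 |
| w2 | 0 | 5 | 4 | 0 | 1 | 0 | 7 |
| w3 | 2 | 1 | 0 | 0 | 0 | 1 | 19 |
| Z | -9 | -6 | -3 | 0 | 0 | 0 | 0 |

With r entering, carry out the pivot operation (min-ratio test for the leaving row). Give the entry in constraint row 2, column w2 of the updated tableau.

Ratio test on column r — row 1: 10/5 = 2; row 2: 7/4 = 7/4; row 3: entry 0 ≤ 0. Minimum is 7/4 at row 2 (w2 leaves); pivot element 4.
Divide row 2 by 4; eliminate column r from the other rows.
In the new row 2, the w2 entry is the old entry divided by the pivot: 1/4 = 1/4.

1/4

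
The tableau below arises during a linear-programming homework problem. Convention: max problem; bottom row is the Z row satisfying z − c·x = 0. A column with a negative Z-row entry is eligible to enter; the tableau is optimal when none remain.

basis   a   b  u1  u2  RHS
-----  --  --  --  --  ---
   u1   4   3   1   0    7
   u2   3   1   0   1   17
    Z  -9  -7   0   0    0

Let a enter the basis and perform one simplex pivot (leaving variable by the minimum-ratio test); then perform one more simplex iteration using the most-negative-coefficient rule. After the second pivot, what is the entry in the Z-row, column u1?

Ratio test on column a — row 1: 7/4 = 7/4; row 2: 17/3 = 17/3. Minimum is 7/4 at row 1 (u1 leaves); pivot element 4.
Divide row 1 by 4; eliminate column a from the other rows.
Second iteration: most negative Z-row entry is -1/4 in column b, so b enters.
Ratio test on column b — row 1: (7/4)/(3/4) = 7/3; row 2: entry -5/4 ≤ 0. Minimum is 7/3 at row 1 (a leaves); pivot element 3/4.
Divide row 1 by 3/4; eliminate column b from the other rows.
After both pivots, the entry at the Z-row, column u1 is 7/3.

7/3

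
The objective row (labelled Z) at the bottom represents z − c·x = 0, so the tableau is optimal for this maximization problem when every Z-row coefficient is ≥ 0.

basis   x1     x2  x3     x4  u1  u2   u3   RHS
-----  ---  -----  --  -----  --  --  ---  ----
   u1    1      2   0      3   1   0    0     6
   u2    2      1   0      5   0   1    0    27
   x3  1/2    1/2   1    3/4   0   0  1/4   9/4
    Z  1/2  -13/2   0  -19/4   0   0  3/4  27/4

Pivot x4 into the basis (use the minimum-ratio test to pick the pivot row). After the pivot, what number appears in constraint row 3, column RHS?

Ratio test on column x4 — row 1: 6/3 = 2; row 2: 27/5 = 27/5; row 3: (9/4)/(3/4) = 3. Minimum is 2 at row 1 (u1 leaves); pivot element 3.
Divide row 1 by 3; eliminate column x4 from the other rows.
Row 3 update in column RHS: 9/4 − (3/4)·2 = 3/4.

3/4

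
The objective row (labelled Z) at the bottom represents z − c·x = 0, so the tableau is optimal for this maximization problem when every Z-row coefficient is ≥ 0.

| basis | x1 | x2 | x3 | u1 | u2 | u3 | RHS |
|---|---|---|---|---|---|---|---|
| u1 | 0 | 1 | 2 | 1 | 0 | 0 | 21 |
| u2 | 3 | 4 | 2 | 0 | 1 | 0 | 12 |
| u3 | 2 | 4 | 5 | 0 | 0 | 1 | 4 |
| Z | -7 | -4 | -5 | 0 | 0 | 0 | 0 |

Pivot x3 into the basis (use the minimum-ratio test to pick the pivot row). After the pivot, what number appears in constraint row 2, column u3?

Ratio test on column x3 — row 1: 21/2 = 21/2; row 2: 12/2 = 6; row 3: 4/5 = 4/5. Minimum is 4/5 at row 3 (u3 leaves); pivot element 5.
Divide row 3 by 5; eliminate column x3 from the other rows.
Row 2 update in column u3: 0 − 2·(1/5) = -2/5.

-2/5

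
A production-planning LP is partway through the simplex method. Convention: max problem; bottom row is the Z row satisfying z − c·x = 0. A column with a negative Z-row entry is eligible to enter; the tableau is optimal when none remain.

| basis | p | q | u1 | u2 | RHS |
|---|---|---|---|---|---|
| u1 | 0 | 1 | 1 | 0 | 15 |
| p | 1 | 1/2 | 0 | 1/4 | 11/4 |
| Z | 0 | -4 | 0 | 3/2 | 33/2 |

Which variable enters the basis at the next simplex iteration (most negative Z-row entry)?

Negative Z-row entries: q: -4.
The most negative is -4 in column q, so q enters.

q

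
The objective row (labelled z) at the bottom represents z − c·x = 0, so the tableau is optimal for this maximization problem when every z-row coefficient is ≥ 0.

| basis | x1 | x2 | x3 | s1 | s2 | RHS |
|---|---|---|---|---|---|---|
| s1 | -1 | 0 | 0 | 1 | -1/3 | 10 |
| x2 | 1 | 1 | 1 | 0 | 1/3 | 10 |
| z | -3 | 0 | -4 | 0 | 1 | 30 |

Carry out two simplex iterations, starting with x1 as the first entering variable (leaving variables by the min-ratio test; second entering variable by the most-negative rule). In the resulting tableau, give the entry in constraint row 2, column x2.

1

Ratio test on column x1 — row 1: entry -1 ≤ 0; row 2: 10/1 = 10. Minimum is 10 at row 2 (x2 leaves); pivot element 1.
Divide row 2 by 1; eliminate column x1 from the other rows.
Second iteration: most negative z-row entry is -1 in column x3, so x3 enters.
Ratio test on column x3 — row 1: 20/1 = 20; row 2: 10/1 = 10. Minimum is 10 at row 2 (x1 leaves); pivot element 1.
Divide row 2 by 1; eliminate column x3 from the other rows.
After both pivots, the entry at constraint row 2, column x2 is 1.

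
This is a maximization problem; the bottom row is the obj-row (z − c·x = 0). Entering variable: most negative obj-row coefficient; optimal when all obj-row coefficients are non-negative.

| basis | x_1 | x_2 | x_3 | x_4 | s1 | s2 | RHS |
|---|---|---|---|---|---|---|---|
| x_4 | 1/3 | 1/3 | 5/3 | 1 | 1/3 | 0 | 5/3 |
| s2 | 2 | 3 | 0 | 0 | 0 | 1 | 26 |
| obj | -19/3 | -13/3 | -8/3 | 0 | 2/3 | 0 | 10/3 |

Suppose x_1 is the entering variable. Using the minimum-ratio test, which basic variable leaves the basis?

x_4

Column x_1 entries and ratios — x_4: (5/3)/(1/3) = 5; s2: 26/2 = 13.
Smallest ratio is 5 in the row of x_4, so x_4 leaves.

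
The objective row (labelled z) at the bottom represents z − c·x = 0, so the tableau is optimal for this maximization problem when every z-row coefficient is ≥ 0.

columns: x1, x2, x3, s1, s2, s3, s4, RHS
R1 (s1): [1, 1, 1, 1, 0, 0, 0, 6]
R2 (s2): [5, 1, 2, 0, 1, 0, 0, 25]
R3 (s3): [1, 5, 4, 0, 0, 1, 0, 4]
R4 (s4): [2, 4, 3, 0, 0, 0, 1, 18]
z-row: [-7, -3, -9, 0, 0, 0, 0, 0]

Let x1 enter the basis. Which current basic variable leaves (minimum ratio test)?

Column x1 entries and ratios — s1: 6/1 = 6; s2: 25/5 = 5; s3: 4/1 = 4; s4: 18/2 = 9.
Smallest ratio is 4 in the row of s3, so s3 leaves.

s3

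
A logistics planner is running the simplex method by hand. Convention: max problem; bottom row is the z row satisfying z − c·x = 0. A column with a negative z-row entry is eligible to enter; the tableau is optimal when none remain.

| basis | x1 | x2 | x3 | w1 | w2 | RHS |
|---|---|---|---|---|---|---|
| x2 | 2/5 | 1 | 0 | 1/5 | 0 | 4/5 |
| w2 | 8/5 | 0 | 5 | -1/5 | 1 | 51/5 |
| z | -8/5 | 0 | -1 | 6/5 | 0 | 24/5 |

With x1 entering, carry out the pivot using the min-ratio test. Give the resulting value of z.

8

Ratio test on column x1 — row 1: (4/5)/(2/5) = 2; row 2: (51/5)/(8/5) = 51/8. Minimum is 2 at row 1 (x2 leaves); pivot element 2/5.
Pivot on row 1; the z-row RHS becomes 24/5 − (-8/5)·2 = 8.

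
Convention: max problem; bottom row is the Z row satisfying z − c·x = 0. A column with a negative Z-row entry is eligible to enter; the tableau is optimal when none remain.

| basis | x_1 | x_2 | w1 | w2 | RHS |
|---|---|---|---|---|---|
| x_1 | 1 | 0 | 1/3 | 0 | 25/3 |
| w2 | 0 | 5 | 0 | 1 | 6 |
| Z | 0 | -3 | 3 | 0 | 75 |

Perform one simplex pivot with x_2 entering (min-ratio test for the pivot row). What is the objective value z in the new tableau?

393/5

Ratio test on column x_2 — row 1: entry 0 ≤ 0; row 2: 6/5 = 6/5. Minimum is 6/5 at row 2 (w2 leaves); pivot element 5.
Pivot on row 2; the Z-row RHS becomes 75 − (-3)·(6/5) = 393/5.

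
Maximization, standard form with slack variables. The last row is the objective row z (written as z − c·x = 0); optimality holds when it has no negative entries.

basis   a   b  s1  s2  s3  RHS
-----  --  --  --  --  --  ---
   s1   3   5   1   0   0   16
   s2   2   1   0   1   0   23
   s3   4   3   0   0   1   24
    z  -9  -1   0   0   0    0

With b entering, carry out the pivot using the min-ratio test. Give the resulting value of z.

16/5

Ratio test on column b — row 1: 16/5 = 16/5; row 2: 23/1 = 23; row 3: 24/3 = 8. Minimum is 16/5 at row 1 (s1 leaves); pivot element 5.
Pivot on row 1; the z-row RHS becomes 0 − (-1)·(16/5) = 16/5.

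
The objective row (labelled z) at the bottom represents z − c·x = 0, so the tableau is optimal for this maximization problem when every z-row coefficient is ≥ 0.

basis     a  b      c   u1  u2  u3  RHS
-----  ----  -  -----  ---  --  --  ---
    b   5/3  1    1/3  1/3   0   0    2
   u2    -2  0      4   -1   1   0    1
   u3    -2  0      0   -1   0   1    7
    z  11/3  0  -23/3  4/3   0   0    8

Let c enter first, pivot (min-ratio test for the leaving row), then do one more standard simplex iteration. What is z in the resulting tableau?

63/5

Ratio test on column c — row 1: 2/(1/3) = 6; row 2: 1/4 = 1/4; row 3: entry 0 ≤ 0. Minimum is 1/4 at row 2 (u2 leaves); pivot element 4.
Pivot on row 2; the z-row RHS becomes 8 − (-23/3)·(1/4) = 119/12.
Next entering variable (most negative z-row entry -7/12): u1.
Ratio test on column u1 — row 1: (23/12)/(5/12) = 23/5; row 2: entry -1/4 ≤ 0; row 3: entry -1 ≤ 0. Minimum is 23/5 at row 1 (b leaves); pivot element 5/12.
After the second pivot the z-row RHS is 119/12 − (-7/12)·(23/5) = 63/5.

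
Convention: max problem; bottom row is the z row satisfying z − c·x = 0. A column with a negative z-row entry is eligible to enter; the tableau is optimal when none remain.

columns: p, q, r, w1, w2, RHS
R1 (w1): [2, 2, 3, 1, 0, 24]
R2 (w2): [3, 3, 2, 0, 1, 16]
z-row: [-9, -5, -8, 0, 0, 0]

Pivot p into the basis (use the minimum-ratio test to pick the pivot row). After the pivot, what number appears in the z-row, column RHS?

48

Ratio test on column p — row 1: 24/2 = 12; row 2: 16/3 = 16/3. Minimum is 16/3 at row 2 (w2 leaves); pivot element 3.
Divide row 2 by 3; eliminate column p from the other rows.
z-row update in column RHS: 0 − (-9)·(16/3) = 48.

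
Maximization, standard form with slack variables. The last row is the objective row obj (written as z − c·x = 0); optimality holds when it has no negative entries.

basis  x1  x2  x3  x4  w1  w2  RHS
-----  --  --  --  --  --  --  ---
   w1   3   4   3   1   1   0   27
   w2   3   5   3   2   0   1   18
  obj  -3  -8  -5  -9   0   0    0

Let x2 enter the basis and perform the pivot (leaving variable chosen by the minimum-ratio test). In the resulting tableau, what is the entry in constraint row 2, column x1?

Ratio test on column x2 — row 1: 27/4 = 27/4; row 2: 18/5 = 18/5. Minimum is 18/5 at row 2 (w2 leaves); pivot element 5.
Divide row 2 by 5; eliminate column x2 from the other rows.
In the new row 2, the x1 entry is the old entry divided by the pivot: 3/5 = 3/5.

3/5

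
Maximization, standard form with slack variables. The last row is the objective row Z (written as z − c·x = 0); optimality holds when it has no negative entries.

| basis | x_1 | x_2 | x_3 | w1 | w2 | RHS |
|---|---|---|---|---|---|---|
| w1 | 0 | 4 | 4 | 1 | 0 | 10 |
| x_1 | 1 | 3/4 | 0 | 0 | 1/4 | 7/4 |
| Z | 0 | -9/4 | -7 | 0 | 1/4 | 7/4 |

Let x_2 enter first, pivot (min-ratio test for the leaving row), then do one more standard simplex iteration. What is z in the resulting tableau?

49/6

Ratio test on column x_2 — row 1: 10/4 = 5/2; row 2: (7/4)/(3/4) = 7/3. Minimum is 7/3 at row 2 (x_1 leaves); pivot element 3/4.
Pivot on row 2; the Z-row RHS becomes 7/4 − (-9/4)·(7/3) = 7.
Next entering variable (most negative Z-row entry -7): x_3.
Ratio test on column x_3 — row 1: (2/3)/4 = 1/6; row 2: entry 0 ≤ 0. Minimum is 1/6 at row 1 (w1 leaves); pivot element 4.
After the second pivot the Z-row RHS is 7 − (-7)·(1/6) = 49/6.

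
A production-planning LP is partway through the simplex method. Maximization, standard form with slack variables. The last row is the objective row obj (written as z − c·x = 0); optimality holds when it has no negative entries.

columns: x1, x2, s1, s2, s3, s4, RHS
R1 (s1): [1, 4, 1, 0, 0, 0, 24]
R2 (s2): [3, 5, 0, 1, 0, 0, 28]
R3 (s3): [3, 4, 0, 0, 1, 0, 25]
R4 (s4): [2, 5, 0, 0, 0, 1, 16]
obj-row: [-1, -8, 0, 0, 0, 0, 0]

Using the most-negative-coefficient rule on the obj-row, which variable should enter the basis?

Negative obj-row entries: x1: -1, x2: -8.
The most negative is -8 in column x2, so x2 enters.

x2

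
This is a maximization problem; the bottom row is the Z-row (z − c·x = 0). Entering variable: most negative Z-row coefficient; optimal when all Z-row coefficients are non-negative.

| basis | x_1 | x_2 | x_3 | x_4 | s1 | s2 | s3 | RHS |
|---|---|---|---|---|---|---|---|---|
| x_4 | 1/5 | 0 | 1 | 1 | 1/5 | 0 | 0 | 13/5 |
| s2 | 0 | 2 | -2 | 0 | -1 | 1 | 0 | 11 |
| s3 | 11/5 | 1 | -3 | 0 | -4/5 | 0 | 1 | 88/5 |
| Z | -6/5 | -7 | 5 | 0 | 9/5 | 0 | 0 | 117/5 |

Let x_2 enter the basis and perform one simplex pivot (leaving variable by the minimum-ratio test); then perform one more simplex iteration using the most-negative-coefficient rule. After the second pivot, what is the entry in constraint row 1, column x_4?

1

Ratio test on column x_2 — row 1: entry 0 ≤ 0; row 2: 11/2 = 11/2; row 3: (88/5)/1 = 88/5. Minimum is 11/2 at row 2 (s2 leaves); pivot element 2.
Divide row 2 by 2; eliminate column x_2 from the other rows.
Second iteration: most negative Z-row entry is -2 in column x_3, so x_3 enters.
Ratio test on column x_3 — row 1: (13/5)/1 = 13/5; row 2: entry -1 ≤ 0; row 3: entry -2 ≤ 0. Minimum is 13/5 at row 1 (x_4 leaves); pivot element 1.
Divide row 1 by 1; eliminate column x_3 from the other rows.
After both pivots, the entry at constraint row 1, column x_4 is 1.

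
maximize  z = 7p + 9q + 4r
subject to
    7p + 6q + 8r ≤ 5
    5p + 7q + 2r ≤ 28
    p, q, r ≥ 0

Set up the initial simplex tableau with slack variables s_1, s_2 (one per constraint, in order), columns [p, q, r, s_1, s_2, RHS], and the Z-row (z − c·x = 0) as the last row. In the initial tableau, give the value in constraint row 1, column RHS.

The RHS of constraint 1 is b_1 = 5.

5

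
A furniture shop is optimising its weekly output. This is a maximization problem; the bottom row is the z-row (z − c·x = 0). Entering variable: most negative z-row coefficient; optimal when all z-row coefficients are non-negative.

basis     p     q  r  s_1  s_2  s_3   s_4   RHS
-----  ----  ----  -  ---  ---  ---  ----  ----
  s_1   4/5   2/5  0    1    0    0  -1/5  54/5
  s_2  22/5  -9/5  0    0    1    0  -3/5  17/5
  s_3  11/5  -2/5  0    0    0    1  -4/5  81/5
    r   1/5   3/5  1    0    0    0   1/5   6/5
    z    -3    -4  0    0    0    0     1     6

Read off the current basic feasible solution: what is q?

q is not in the basis, so in the current basic feasible solution q = 0.

0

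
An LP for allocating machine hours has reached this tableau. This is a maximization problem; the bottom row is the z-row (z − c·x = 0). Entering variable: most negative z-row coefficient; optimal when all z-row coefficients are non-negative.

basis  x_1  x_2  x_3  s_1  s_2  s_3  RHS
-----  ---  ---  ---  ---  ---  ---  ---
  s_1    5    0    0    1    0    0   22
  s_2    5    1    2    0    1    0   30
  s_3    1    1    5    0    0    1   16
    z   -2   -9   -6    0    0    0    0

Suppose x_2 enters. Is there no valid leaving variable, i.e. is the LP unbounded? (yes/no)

no

Column x_2 has positive entries in row(s) 2, 3, so the ratio test bounds it — not unbounded.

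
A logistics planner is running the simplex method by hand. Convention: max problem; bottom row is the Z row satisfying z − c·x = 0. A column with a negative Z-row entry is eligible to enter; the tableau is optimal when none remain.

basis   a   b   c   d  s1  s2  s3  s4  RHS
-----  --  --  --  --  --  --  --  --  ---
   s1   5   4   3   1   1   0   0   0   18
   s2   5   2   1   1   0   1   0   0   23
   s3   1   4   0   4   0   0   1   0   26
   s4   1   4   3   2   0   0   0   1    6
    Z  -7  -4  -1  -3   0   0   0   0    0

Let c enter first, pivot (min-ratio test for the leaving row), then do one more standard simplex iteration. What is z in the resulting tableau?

Ratio test on column c — row 1: 18/3 = 6; row 2: 23/1 = 23; row 3: entry 0 ≤ 0; row 4: 6/3 = 2. Minimum is 2 at row 4 (s4 leaves); pivot element 3.
Pivot on row 4; the Z-row RHS becomes 0 − (-1)·2 = 2.
Next entering variable (most negative Z-row entry -20/3): a.
Ratio test on column a — row 1: 12/4 = 3; row 2: 21/(14/3) = 9/2; row 3: 26/1 = 26; row 4: 2/(1/3) = 6. Minimum is 3 at row 1 (s1 leaves); pivot element 4.
After the second pivot the Z-row RHS is 2 − (-20/3)·3 = 22.

22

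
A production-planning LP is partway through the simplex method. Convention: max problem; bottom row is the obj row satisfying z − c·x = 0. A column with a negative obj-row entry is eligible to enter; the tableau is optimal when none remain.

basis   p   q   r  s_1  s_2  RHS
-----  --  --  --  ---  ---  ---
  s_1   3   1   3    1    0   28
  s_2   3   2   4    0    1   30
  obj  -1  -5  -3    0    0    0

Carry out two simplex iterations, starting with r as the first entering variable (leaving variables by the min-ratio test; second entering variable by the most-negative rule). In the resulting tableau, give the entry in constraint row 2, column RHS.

Ratio test on column r — row 1: 28/3 = 28/3; row 2: 30/4 = 15/2. Minimum is 15/2 at row 2 (s_2 leaves); pivot element 4.
Divide row 2 by 4; eliminate column r from the other rows.
Second iteration: most negative obj-row entry is -7/2 in column q, so q enters.
Ratio test on column q — row 1: entry -1/2 ≤ 0; row 2: (15/2)/(1/2) = 15. Minimum is 15 at row 2 (r leaves); pivot element 1/2.
Divide row 2 by 1/2; eliminate column q from the other rows.
After both pivots, the entry at constraint row 2, column RHS is 15.

15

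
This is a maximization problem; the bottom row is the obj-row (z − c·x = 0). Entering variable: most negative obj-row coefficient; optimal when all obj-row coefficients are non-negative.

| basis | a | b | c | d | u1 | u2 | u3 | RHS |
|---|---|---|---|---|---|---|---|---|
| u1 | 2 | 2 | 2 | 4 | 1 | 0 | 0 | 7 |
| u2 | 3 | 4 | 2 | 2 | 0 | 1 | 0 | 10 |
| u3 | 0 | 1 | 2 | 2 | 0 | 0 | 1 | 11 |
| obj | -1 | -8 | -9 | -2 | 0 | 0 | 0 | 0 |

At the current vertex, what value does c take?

c is not in the basis, so in the current basic feasible solution c = 0.

0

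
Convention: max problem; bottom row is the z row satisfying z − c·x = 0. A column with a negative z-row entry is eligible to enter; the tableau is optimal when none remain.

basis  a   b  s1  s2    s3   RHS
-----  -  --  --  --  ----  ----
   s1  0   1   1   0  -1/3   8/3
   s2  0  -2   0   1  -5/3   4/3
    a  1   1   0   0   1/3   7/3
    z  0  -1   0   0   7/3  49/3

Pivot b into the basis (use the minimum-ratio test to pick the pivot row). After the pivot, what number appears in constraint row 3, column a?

1

Ratio test on column b — row 1: (8/3)/1 = 8/3; row 2: entry -2 ≤ 0; row 3: (7/3)/1 = 7/3. Minimum is 7/3 at row 3 (a leaves); pivot element 1.
Divide row 3 by 1; eliminate column b from the other rows.
In the new row 3, the a entry is the old entry divided by the pivot: 1/1 = 1.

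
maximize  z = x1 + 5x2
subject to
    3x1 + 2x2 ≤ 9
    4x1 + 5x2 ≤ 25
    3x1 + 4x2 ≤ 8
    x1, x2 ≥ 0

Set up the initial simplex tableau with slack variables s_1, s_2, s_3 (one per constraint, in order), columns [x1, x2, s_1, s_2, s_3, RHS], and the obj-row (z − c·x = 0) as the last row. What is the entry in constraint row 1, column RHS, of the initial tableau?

The RHS of constraint 1 is b_1 = 9.

9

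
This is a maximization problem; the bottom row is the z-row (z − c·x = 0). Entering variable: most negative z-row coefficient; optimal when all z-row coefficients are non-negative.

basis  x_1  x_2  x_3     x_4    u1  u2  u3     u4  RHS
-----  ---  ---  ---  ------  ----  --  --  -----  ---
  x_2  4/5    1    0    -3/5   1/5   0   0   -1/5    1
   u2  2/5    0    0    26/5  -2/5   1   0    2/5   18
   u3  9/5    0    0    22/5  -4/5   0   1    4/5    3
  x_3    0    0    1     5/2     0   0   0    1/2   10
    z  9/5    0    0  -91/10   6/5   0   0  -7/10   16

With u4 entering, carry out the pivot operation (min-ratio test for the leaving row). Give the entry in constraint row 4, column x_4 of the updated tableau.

-1/4

Ratio test on column u4 — row 1: entry -1/5 ≤ 0; row 2: 18/(2/5) = 45; row 3: 3/(4/5) = 15/4; row 4: 10/(1/2) = 20. Minimum is 15/4 at row 3 (u3 leaves); pivot element 4/5.
Divide row 3 by 4/5; eliminate column u4 from the other rows.
Row 4 update in column x_4: 5/2 − (1/2)·(11/2) = -1/4.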